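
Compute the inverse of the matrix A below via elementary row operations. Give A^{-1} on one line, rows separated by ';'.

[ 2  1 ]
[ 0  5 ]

inverse = [1/2 -1/10; 0 1/5]

Gauss-Jordan on [A | I]:
R1 <- (1/2)*R1:  [   1  1/2  |  1/2    0 ]
R2 <- (1/5)*R2:  [   0    1  |    0  1/5 ]
R1 <- R1 - (1/2)*R2:  [     1      0  |    1/2  -1/10 ]
Right block of [I | A^{-1}] is the inverse:
[ 1/2  -1/10 ]
[   0    1/5 ]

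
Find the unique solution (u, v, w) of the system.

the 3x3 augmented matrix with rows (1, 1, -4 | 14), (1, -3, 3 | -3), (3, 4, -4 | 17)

Forward elimination on [A|b]:
R2 <- R2 - (1)*R1:  [   0   -4    7  -17 ]
R3 <- R3 - (3)*R1:  [   0    1    8  -25 ]
R3 <- R3 - (-1/4)*R2:  [      0       0    39/4  -117/4 ]
Row echelon form:
[ 1   1    -4  |      14 ]
[ 0  -4     7  |     -17 ]
[ 0   0  39/4  |  -117/4 ]
Back-substitution:
w = (-117/4) / (39/4) = -3
v = (-17 - (7)*(-3)) / -4 = -1
u = (14 - (1)*(-1) - (-4)*(-3)) / 1 = 3

(3, -1, -3)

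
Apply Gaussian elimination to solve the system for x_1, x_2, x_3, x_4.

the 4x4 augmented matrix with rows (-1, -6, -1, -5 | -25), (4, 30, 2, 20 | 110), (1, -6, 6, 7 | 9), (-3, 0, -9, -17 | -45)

(3, 3, 4, 0)

Forward elimination on [A|b]:
R2 <- R2 - (-4)*R1:  [  0   6  -2   0  10 ]
R3 <- R3 - (-1)*R1:  [   0  -12    5    2  -16 ]
R4 <- R4 - (3)*R1:  [  0  18  -6  -2  30 ]
R3 <- R3 - (-2)*R2:  [ 0  0  1  2  4 ]
R4 <- R4 - (3)*R2:  [  0   0   0  -2   0 ]
Row echelon form:
[ -1  -6  -1  -5  |  -25 ]
[  0   6  -2   0  |   10 ]
[  0   0   1   2  |    4 ]
[  0   0   0  -2  |    0 ]
Back-substitution:
x_4 = (0) / -2 = 0
x_3 = (4 - (2)*(0)) / 1 = 4
x_2 = (10 - (-2)*(4)) / 6 = 3
x_1 = (-25 - (-6)*(3) - (-1)*(4) - (-5)*(0)) / -1 = 3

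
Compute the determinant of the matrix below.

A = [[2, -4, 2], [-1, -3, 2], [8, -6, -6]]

Forward elimination:
R2 <- R2 - (-1/2)*R1:  [  0  -5   3 ]
R3 <- R3 - (4)*R1:  [   0   10  -14 ]
R3 <- R3 - (-2)*R2:  [  0   0  -8 ]
Upper-triangular form:
[ 2  -4   2 ]
[ 0  -5   3 ]
[ 0   0  -8 ]
det(A) = (-1)^0 * (2) * (-5) * (-8) = 80  (0 row swaps -> sign +1)

det(A) = 80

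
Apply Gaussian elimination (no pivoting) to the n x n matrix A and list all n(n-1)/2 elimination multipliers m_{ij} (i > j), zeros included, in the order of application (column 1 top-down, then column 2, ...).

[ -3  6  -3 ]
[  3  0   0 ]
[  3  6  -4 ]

multipliers: -1, -1, 2

Forward elimination:
R2 <- R2 - (-1)*R1:  [  0   6  -3 ]
R3 <- R3 - (-1)*R1:  [  0  12  -7 ]
R3 <- R3 - (2)*R2:  [  0   0  -1 ]
Multipliers (in order of application): m_{21} = -1, m_{31} = -1, m_{32} = 2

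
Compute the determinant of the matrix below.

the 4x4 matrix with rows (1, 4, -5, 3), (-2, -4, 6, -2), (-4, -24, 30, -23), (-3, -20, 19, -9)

Forward elimination:
R2 <- R2 - (-2)*R1:  [  0   4  -4   4 ]
R3 <- R3 - (-4)*R1:  [   0   -8   10  -11 ]
R4 <- R4 - (-3)*R1:  [  0  -8   4   0 ]
R3 <- R3 - (-2)*R2:  [  0   0   2  -3 ]
R4 <- R4 - (-2)*R2:  [  0   0  -4   8 ]
R4 <- R4 - (-2)*R3:  [ 0  0  0  2 ]
Upper-triangular form:
[ 1  4  -5   3 ]
[ 0  4  -4   4 ]
[ 0  0   2  -3 ]
[ 0  0   0   2 ]
det(A) = (-1)^0 * (1) * (4) * (2) * (2) = 16  (0 row swaps -> sign +1)

det(A) = 16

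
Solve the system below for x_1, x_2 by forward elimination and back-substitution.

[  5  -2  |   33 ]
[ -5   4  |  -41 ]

Forward elimination on [A|b]:
R2 <- R2 - (-1)*R1:  [  0   2  -8 ]
Row echelon form:
[ 5  -2  |  33 ]
[ 0   2  |  -8 ]
Back-substitution:
x_2 = (-8) / 2 = -4
x_1 = (33 - (-2)*(-4)) / 5 = 5

(5, -4)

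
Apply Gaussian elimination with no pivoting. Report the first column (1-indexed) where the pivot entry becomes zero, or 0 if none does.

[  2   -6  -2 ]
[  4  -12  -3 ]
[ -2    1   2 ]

Naive forward elimination:
R2 <- R2 - (2)*R1:  [ 0  0  1 ]
R3 <- R3 - (-1)*R1:  [  0  -5   0 ]
Matrix at this point:
[ 2  -6  -2 ]
[ 0   0   1 ]
[ 0  -5   0 ]
Pivot entry (2,2) is zero but row 3 has -5 in column 2 -> naive elimination stops; a row interchange (e.g. R2 <-> R3) would be required here.

first zero-pivot column = 2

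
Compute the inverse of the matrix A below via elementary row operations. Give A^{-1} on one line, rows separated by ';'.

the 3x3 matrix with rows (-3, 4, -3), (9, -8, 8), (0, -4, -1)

Gauss-Jordan on [A | I]:
R1 <- (1/-3)*R1:  [    1  -4/3     1  |  -1/3     0     0 ]
R2 <- R2 - (9)*R1:  [  0   4  -1  |   3   1   0 ]
R2 <- (1/4)*R2:  [    0     1  -1/4  |   3/4   1/4     0 ]
R1 <- R1 - (-4/3)*R2:  [   1    0  2/3  |  2/3  1/3    0 ]
R3 <- R3 - (-4)*R2:  [  0   0  -2  |   3   1   1 ]
R3 <- (1/-2)*R3:  [    0     0     1  |  -3/2  -1/2  -1/2 ]
R1 <- R1 - (2/3)*R3:  [   1    0    0  |  5/3  2/3  1/3 ]
R2 <- R2 - (-1/4)*R3:  [    0     1     0  |   3/8   1/8  -1/8 ]
Right block of [I | A^{-1}] is the inverse:
[  5/3   2/3   1/3 ]
[  3/8   1/8  -1/8 ]
[ -3/2  -1/2  -1/2 ]

inverse = [5/3 2/3 1/3; 3/8 1/8 -1/8; -3/2 -1/2 -1/2]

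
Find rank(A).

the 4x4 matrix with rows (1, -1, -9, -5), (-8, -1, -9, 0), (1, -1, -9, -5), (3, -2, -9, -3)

rank(A) = 3

Row reduction:
R2 <- R2 - (-8)*R1:  [   0   -9  -81  -40 ]
R3 <- R3 - (1)*R1:  [ 0  0  0  0 ]
R4 <- R4 - (3)*R1:  [  0   1  18  12 ]
R4 <- R4 - (-1/9)*R2:  [    0     0     9  68/9 ]
R3 <-> R4   (pivot in column 3 was zero)
[ 1  -1   -9    -5 ]
[ 0  -9  -81   -40 ]
[ 0   0    9  68/9 ]
[ 0   0    0     0 ]
Row echelon form:
[ 1  -1   -9    -5 ]
[ 0  -9  -81   -40 ]
[ 0   0    9  68/9 ]
[ 0   0    0     0 ]
Nonzero rows / pivot columns: 3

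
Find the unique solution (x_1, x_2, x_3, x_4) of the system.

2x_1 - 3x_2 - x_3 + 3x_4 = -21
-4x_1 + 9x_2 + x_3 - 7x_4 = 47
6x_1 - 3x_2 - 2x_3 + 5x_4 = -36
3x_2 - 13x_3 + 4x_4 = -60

(-2, 3, 5, -1)

Forward elimination on [A|b]:
R2 <- R2 - (-2)*R1:  [  0   3  -1  -1   5 ]
R3 <- R3 - (3)*R1:  [  0   6   1  -4  27 ]
R3 <- R3 - (2)*R2:  [  0   0   3  -2  17 ]
R4 <- R4 - (1)*R2:  [   0    0  -12    5  -65 ]
R4 <- R4 - (-4)*R3:  [  0   0   0  -3   3 ]
Row echelon form:
[ 2  -3  -1   3  |  -21 ]
[ 0   3  -1  -1  |    5 ]
[ 0   0   3  -2  |   17 ]
[ 0   0   0  -3  |    3 ]
Back-substitution:
x_4 = (3) / -3 = -1
x_3 = (17 - (-2)*(-1)) / 3 = 5
x_2 = (5 - (-1)*(5) - (-1)*(-1)) / 3 = 3
x_1 = (-21 - (-3)*(3) - (-1)*(5) - (3)*(-1)) / 2 = -2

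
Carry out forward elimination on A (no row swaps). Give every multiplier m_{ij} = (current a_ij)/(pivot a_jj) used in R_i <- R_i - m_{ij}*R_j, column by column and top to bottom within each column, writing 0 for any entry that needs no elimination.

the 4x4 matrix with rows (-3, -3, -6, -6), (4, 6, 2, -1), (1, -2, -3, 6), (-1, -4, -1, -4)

multipliers: -4/3, -1/3, 1/3, -3/2, -3/2, 4/7

Forward elimination:
R2 <- R2 - (-4/3)*R1:  [  0   2  -6  -9 ]
R3 <- R3 - (-1/3)*R1:  [  0  -3  -5   4 ]
R4 <- R4 - (1/3)*R1:  [  0  -3   1  -2 ]
R3 <- R3 - (-3/2)*R2:  [     0      0    -14  -19/2 ]
R4 <- R4 - (-3/2)*R2:  [     0      0     -8  -31/2 ]
R4 <- R4 - (4/7)*R3:  [       0        0        0  -141/14 ]
Multipliers (in order of application): m_{21} = -4/3, m_{31} = -1/3, m_{41} = 1/3, m_{32} = -3/2, m_{42} = -3/2, m_{43} = 4/7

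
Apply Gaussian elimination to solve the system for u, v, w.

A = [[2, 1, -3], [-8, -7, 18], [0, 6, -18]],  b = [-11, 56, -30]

Forward elimination on [A|b]:
R2 <- R2 - (-4)*R1:  [  0  -3   6  12 ]
R3 <- R3 - (-2)*R2:  [  0   0  -6  -6 ]
Row echelon form:
[ 2   1  -3  |  -11 ]
[ 0  -3   6  |   12 ]
[ 0   0  -6  |   -6 ]
Back-substitution:
w = (-6) / -6 = 1
v = (12 - (6)*(1)) / -3 = -2
u = (-11 - (1)*(-2) - (-3)*(1)) / 2 = -3

(-3, -2, 1)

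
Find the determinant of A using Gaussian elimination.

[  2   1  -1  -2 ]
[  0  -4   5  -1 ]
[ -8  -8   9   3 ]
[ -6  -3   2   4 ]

det(A) = 32

Forward elimination:
R3 <- R3 - (-4)*R1:  [  0  -4   5  -5 ]
R4 <- R4 - (-3)*R1:  [  0   0  -1  -2 ]
R3 <- R3 - (1)*R2:  [  0   0   0  -4 ]
R3 <-> R4   (pivot in column 3 was zero)
[ 2   1  -1  -2 ]
[ 0  -4   5  -1 ]
[ 0   0  -1  -2 ]
[ 0   0   0  -4 ]
Upper-triangular form:
[ 2   1  -1  -2 ]
[ 0  -4   5  -1 ]
[ 0   0  -1  -2 ]
[ 0   0   0  -4 ]
det(A) = (-1)^1 * (2) * (-4) * (-1) * (-4) = 32  (1 row swap -> sign -1)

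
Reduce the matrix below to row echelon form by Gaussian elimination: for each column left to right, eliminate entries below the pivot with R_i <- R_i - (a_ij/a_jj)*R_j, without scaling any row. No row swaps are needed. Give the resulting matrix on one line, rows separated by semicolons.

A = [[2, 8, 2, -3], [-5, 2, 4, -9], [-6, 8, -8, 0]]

Forward elimination:
R2 <- R2 - (-5/2)*R1:  [     0     22      9  -33/2 ]
R3 <- R3 - (-3)*R1:  [  0  32  -2  -9 ]
R3 <- R3 - (16/11)*R2:  [       0        0  -166/11       15 ]
Row echelon form:
[ 2   8        2     -3 ]
[ 0  22        9  -33/2 ]
[ 0   0  -166/11     15 ]

REF = [2 8 2 -3; 0 22 9 -33/2; 0 0 -166/11 15]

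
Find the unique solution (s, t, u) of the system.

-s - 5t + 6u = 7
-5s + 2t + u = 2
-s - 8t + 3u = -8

Forward elimination on [A|b]:
R2 <- R2 - (5)*R1:  [   0   27  -29  -33 ]
R3 <- R3 - (1)*R1:  [   0   -3   -3  -15 ]
R3 <- R3 - (-1/9)*R2:  [     0      0  -56/9  -56/3 ]
Row echelon form:
[ -1  -5      6  |      7 ]
[  0  27    -29  |    -33 ]
[  0   0  -56/9  |  -56/3 ]
Back-substitution:
u = (-56/3) / (-56/9) = 3
t = (-33 - (-29)*(3)) / 27 = 2
s = (7 - (-5)*(2) - (6)*(3)) / -1 = 1

(1, 2, 3)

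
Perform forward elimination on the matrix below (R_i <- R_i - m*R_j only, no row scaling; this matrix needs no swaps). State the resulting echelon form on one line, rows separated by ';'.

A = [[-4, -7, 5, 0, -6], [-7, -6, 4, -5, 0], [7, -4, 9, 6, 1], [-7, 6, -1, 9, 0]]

Forward elimination:
R2 <- R2 - (7/4)*R1:  [     0   25/4  -19/4     -5   21/2 ]
R3 <- R3 - (-7/4)*R1:  [     0  -65/4   71/4      6  -19/2 ]
R4 <- R4 - (7/4)*R1:  [     0   73/4  -39/4      9   21/2 ]
R3 <- R3 - (-13/5)*R2:  [    0     0  27/5    -7  89/5 ]
R4 <- R4 - (73/25)*R2:  [       0        0   103/25    118/5  -504/25 ]
R4 <- R4 - (103/135)*R3:  [        0         0         0  3907/135   -911/27 ]
Row echelon form:
[ -4    -7      5         0       -6 ]
[  0  25/4  -19/4        -5     21/2 ]
[  0     0   27/5        -7     89/5 ]
[  0     0      0  3907/135  -911/27 ]

REF = [-4 -7 5 0 -6; 0 25/4 -19/4 -5 21/2; 0 0 27/5 -7 89/5; 0 0 0 3907/135 -911/27]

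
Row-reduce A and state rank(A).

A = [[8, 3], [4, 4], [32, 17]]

rank(A) = 2

Row reduction:
R2 <- R2 - (1/2)*R1:  [   0  5/2 ]
R3 <- R3 - (4)*R1:  [ 0  5 ]
R3 <- R3 - (2)*R2:  [ 0  0 ]
Row echelon form:
[ 8    3 ]
[ 0  5/2 ]
[ 0    0 ]
Nonzero rows / pivot columns: 2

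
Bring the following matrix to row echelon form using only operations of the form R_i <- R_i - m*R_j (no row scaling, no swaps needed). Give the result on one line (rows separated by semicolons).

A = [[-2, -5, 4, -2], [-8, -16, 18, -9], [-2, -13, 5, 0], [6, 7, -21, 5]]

REF = [-2 -5 4 -2; 0 4 2 -1; 0 0 5 0; 0 0 0 -3]

Forward elimination:
R2 <- R2 - (4)*R1:  [  0   4   2  -1 ]
R3 <- R3 - (1)*R1:  [  0  -8   1   2 ]
R4 <- R4 - (-3)*R1:  [  0  -8  -9  -1 ]
R3 <- R3 - (-2)*R2:  [ 0  0  5  0 ]
R4 <- R4 - (-2)*R2:  [  0   0  -5  -3 ]
R4 <- R4 - (-1)*R3:  [  0   0   0  -3 ]
Row echelon form:
[ -2  -5  4  -2 ]
[  0   4  2  -1 ]
[  0   0  5   0 ]
[  0   0  0  -3 ]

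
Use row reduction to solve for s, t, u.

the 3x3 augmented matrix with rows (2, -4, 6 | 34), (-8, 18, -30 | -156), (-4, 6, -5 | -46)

Forward elimination on [A|b]:
R2 <- R2 - (-4)*R1:  [   0    2   -6  -20 ]
R3 <- R3 - (-2)*R1:  [  0  -2   7  22 ]
R3 <- R3 - (-1)*R2:  [ 0  0  1  2 ]
Row echelon form:
[ 2  -4   6  |   34 ]
[ 0   2  -6  |  -20 ]
[ 0   0   1  |    2 ]
Back-substitution:
u = (2) / 1 = 2
t = (-20 - (-6)*(2)) / 2 = -4
s = (34 - (-4)*(-4) - (6)*(2)) / 2 = 3

(3, -4, 2)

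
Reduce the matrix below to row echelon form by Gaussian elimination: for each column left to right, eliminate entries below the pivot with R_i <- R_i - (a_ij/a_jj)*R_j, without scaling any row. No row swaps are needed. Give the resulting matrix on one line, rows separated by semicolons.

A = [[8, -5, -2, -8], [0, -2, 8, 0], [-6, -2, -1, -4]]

Forward elimination:
R3 <- R3 - (-3/4)*R1:  [     0  -23/4   -5/2    -10 ]
R3 <- R3 - (23/8)*R2:  [     0      0  -51/2    -10 ]
Row echelon form:
[ 8  -5     -2   -8 ]
[ 0  -2      8    0 ]
[ 0   0  -51/2  -10 ]

REF = [8 -5 -2 -8; 0 -2 8 0; 0 0 -51/2 -10]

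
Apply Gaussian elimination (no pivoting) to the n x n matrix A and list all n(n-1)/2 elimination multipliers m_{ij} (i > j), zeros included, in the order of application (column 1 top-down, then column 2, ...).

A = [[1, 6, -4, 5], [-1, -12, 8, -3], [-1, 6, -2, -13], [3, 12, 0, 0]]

multipliers: -1, -1, 3, -2, 1, 4

Forward elimination:
R2 <- R2 - (-1)*R1:  [  0  -6   4   2 ]
R3 <- R3 - (-1)*R1:  [  0  12  -6  -8 ]
R4 <- R4 - (3)*R1:  [   0   -6   12  -15 ]
R3 <- R3 - (-2)*R2:  [  0   0   2  -4 ]
R4 <- R4 - (1)*R2:  [   0    0    8  -17 ]
R4 <- R4 - (4)*R3:  [  0   0   0  -1 ]
Multipliers (in order of application): m_{21} = -1, m_{31} = -1, m_{41} = 3, m_{32} = -2, m_{42} = 1, m_{43} = 4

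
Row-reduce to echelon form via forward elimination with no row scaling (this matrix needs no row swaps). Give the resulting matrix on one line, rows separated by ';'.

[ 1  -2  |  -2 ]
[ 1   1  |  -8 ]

Forward elimination:
R2 <- R2 - (1)*R1:  [  0   3  -6 ]
Row echelon form:
[ 1  -2  |  -2 ]
[ 0   3  |  -6 ]

REF = [1 -2 -2; 0 3 -6]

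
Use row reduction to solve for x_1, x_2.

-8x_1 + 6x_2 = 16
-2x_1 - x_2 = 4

Forward elimination on [A|b]:
R2 <- R2 - (1/4)*R1:  [    0  -5/2     0 ]
Row echelon form:
[ -8     6  |  16 ]
[  0  -5/2  |   0 ]
Back-substitution:
x_2 = (0) / (-5/2) = 0
x_1 = (16 - (6)*(0)) / -8 = -2

(-2, 0)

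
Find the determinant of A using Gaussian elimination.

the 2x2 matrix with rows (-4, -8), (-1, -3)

det(A) = 4

Forward elimination:
R2 <- R2 - (1/4)*R1:  [  0  -1 ]
Upper-triangular form:
[ -4  -8 ]
[  0  -1 ]
det(A) = (-1)^0 * (-4) * (-1) = 4  (0 row swaps -> sign +1)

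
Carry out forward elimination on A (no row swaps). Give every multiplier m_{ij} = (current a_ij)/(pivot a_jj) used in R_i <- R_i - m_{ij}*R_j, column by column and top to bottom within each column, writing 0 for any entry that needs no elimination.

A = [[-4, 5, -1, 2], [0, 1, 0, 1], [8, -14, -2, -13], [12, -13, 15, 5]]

multipliers: 0, -2, -3, -4, 2, -3

Forward elimination:
R2: entry in column 1 is already 0 -> m_{21} = 0 (no row operation needed)
R3 <- R3 - (-2)*R1:  [  0  -4  -4  -9 ]
R4 <- R4 - (-3)*R1:  [  0   2  12  11 ]
R3 <- R3 - (-4)*R2:  [  0   0  -4  -5 ]
R4 <- R4 - (2)*R2:  [  0   0  12   9 ]
R4 <- R4 - (-3)*R3:  [  0   0   0  -6 ]
Multipliers (in order of application): m_{21} = 0, m_{31} = -2, m_{41} = -3, m_{32} = -4, m_{42} = 2, m_{43} = -3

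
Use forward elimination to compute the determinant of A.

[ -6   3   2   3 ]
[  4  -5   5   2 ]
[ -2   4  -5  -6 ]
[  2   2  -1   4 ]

Forward elimination:
R2 <- R2 - (-2/3)*R1:  [    0    -3  19/3     4 ]
R3 <- R3 - (1/3)*R1:  [     0      3  -17/3     -7 ]
R4 <- R4 - (-1/3)*R1:  [    0     3  -1/3     5 ]
R3 <- R3 - (-1)*R2:  [   0    0  2/3   -3 ]
R4 <- R4 - (-1)*R2:  [ 0  0  6  9 ]
R4 <- R4 - (9)*R3:  [  0   0   0  36 ]
Upper-triangular form:
[ -6   3     2   3 ]
[  0  -3  19/3   4 ]
[  0   0   2/3  -3 ]
[  0   0     0  36 ]
det(A) = (-1)^0 * (-6) * (-3) * (2/3) * (36) = 432  (0 row swaps -> sign +1)

det(A) = 432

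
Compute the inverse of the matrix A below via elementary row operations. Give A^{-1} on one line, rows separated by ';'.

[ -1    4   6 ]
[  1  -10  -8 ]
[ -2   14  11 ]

Gauss-Jordan on [A | I]:
R1 <- (1/-1)*R1:  [  1  -4  -6  |  -1   0   0 ]
R2 <- R2 - (1)*R1:  [  0  -6  -2  |   1   1   0 ]
R3 <- R3 - (-2)*R1:  [  0   6  -1  |  -2   0   1 ]
R2 <- (1/-6)*R2:  [    0     1   1/3  |  -1/6  -1/6     0 ]
R1 <- R1 - (-4)*R2:  [     1      0  -14/3  |   -5/3   -2/3      0 ]
R3 <- R3 - (6)*R2:  [  0   0  -3  |  -1   1   1 ]
R3 <- (1/-3)*R3:  [    0     0     1  |   1/3  -1/3  -1/3 ]
R1 <- R1 - (-14/3)*R3:  [     1      0      0  |   -1/9  -20/9  -14/9 ]
R2 <- R2 - (1/3)*R3:  [     0      1      0  |  -5/18  -1/18    1/9 ]
Right block of [I | A^{-1}] is the inverse:
[  -1/9  -20/9  -14/9 ]
[ -5/18  -1/18    1/9 ]
[   1/3   -1/3   -1/3 ]

inverse = [-1/9 -20/9 -14/9; -5/18 -1/18 1/9; 1/3 -1/3 -1/3]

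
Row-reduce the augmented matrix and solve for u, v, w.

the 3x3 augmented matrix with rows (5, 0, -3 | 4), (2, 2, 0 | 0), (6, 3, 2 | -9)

Forward elimination on [A|b]:
R2 <- R2 - (2/5)*R1:  [    0     2   6/5  -8/5 ]
R3 <- R3 - (6/5)*R1:  [     0      3   28/5  -69/5 ]
R3 <- R3 - (3/2)*R2:  [     0      0   19/5  -57/5 ]
Row echelon form:
[ 5  0    -3  |      4 ]
[ 0  2   6/5  |   -8/5 ]
[ 0  0  19/5  |  -57/5 ]
Back-substitution:
w = (-57/5) / (19/5) = -3
v = (-8/5 - (6/5)*(-3)) / 2 = 1
u = (4 - (-3)*(-3)) / 5 = -1

(-1, 1, -3)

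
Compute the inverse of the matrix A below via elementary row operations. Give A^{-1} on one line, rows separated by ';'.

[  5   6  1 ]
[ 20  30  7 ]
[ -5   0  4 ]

Gauss-Jordan on [A | I]:
R1 <- (1/5)*R1:  [   1  6/5  1/5  |  1/5    0    0 ]
R2 <- R2 - (20)*R1:  [  0   6   3  |  -4   1   0 ]
R3 <- R3 - (-5)*R1:  [ 0  6  5  |  1  0  1 ]
R2 <- (1/6)*R2:  [    0     1   1/2  |  -2/3   1/6     0 ]
R1 <- R1 - (6/5)*R2:  [    1     0  -2/5  |     1  -1/5     0 ]
R3 <- R3 - (6)*R2:  [  0   0   2  |   5  -1   1 ]
R3 <- (1/2)*R3:  [    0     0     1  |   5/2  -1/2   1/2 ]
R1 <- R1 - (-2/5)*R3:  [    1     0     0  |     2  -2/5   1/5 ]
R2 <- R2 - (1/2)*R3:  [      0       1       0  |  -23/12    5/12    -1/4 ]
Right block of [I | A^{-1}] is the inverse:
[      2  -2/5   1/5 ]
[ -23/12  5/12  -1/4 ]
[    5/2  -1/2   1/2 ]

inverse = [2 -2/5 1/5; -23/12 5/12 -1/4; 5/2 -1/2 1/2]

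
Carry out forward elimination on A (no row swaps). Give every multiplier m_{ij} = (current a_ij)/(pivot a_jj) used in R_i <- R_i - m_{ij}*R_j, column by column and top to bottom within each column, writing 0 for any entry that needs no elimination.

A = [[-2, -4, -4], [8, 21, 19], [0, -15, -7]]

Forward elimination:
R2 <- R2 - (-4)*R1:  [ 0  5  3 ]
R3: entry in column 1 is already 0 -> m_{31} = 0 (no row operation needed)
R3 <- R3 - (-3)*R2:  [ 0  0  2 ]
Multipliers (in order of application): m_{21} = -4, m_{31} = 0, m_{32} = -3

multipliers: -4, 0, -3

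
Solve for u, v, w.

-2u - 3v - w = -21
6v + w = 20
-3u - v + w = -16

(5, 3, 2)

Forward elimination on [A|b]:
R3 <- R3 - (3/2)*R1:  [    0   7/2   5/2  31/2 ]
R3 <- R3 - (7/12)*R2:  [     0      0  23/12   23/6 ]
Row echelon form:
[ -2  -3     -1  |   -21 ]
[  0   6      1  |    20 ]
[  0   0  23/12  |  23/6 ]
Back-substitution:
w = (23/6) / (23/12) = 2
v = (20 - (1)*(2)) / 6 = 3
u = (-21 - (-3)*(3) - (-1)*(2)) / -2 = 5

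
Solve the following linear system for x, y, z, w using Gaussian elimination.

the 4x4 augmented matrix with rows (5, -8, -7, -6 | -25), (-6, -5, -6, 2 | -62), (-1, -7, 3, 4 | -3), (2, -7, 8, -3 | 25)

(5, 2, 4, 1)

Forward elimination on [A|b]:
R2 <- R2 - (-6/5)*R1:  [     0  -73/5  -72/5  -26/5    -92 ]
R3 <- R3 - (-1/5)*R1:  [     0  -43/5    8/5   14/5     -8 ]
R4 <- R4 - (2/5)*R1:  [     0  -19/5   54/5   -3/5     35 ]
R3 <- R3 - (43/73)*R2:  [       0        0   736/73   428/73  3372/73 ]
R4 <- R4 - (19/73)*R2:  [       0        0  1062/73    55/73  4303/73 ]
R4 <- R4 - (531/368)*R3:  [       0        0        0  -709/92  -709/92 ]
Row echelon form:
[ 5     -8      -7       -6  |      -25 ]
[ 0  -73/5   -72/5    -26/5  |      -92 ]
[ 0      0  736/73   428/73  |  3372/73 ]
[ 0      0       0  -709/92  |  -709/92 ]
Back-substitution:
w = (-709/92) / (-709/92) = 1
z = (3372/73 - (428/73)*(1)) / (736/73) = 4
y = (-92 - (-72/5)*(4) - (-26/5)*(1)) / (-73/5) = 2
x = (-25 - (-8)*(2) - (-7)*(4) - (-6)*(1)) / 5 = 5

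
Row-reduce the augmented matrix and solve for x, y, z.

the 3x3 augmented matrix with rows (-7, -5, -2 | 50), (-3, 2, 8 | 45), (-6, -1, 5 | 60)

Forward elimination on [A|b]:
R2 <- R2 - (3/7)*R1:  [     0   29/7   62/7  165/7 ]
R3 <- R3 - (6/7)*R1:  [     0   23/7   47/7  120/7 ]
R3 <- R3 - (23/29)*R2:  [      0       0   -9/29  -45/29 ]
Row echelon form:
[ -7    -5     -2  |      50 ]
[  0  29/7   62/7  |   165/7 ]
[  0     0  -9/29  |  -45/29 ]
Back-substitution:
z = (-45/29) / (-9/29) = 5
y = (165/7 - (62/7)*(5)) / (29/7) = -5
x = (50 - (-5)*(-5) - (-2)*(5)) / -7 = -5

(-5, -5, 5)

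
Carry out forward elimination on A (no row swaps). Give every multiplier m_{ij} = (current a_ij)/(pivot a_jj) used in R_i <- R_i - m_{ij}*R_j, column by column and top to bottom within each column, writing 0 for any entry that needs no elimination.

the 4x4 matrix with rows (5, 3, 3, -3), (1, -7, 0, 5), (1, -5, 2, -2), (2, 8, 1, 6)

multipliers: 1/5, 1/5, 2/5, 14/19, -17/19, -2/5

Forward elimination:
R2 <- R2 - (1/5)*R1:  [     0  -38/5   -3/5   28/5 ]
R3 <- R3 - (1/5)*R1:  [     0  -28/5    7/5   -7/5 ]
R4 <- R4 - (2/5)*R1:  [    0  34/5  -1/5  36/5 ]
R3 <- R3 - (14/19)*R2:  [       0        0    35/19  -105/19 ]
R4 <- R4 - (-17/19)*R2:  [      0       0  -14/19  232/19 ]
R4 <- R4 - (-2/5)*R3:  [  0   0   0  10 ]
Multipliers (in order of application): m_{21} = 1/5, m_{31} = 1/5, m_{41} = 2/5, m_{32} = 14/19, m_{42} = -17/19, m_{43} = -2/5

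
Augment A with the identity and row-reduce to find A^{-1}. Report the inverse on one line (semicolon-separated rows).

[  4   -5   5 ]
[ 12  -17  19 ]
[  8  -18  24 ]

Gauss-Jordan on [A | I]:
R1 <- (1/4)*R1:  [    1  -5/4   5/4  |   1/4     0     0 ]
R2 <- R2 - (12)*R1:  [  0  -2   4  |  -3   1   0 ]
R3 <- R3 - (8)*R1:  [  0  -8  14  |  -2   0   1 ]
R2 <- (1/-2)*R2:  [    0     1    -2  |   3/2  -1/2     0 ]
R1 <- R1 - (-5/4)*R2:  [    1     0  -5/4  |  17/8  -5/8     0 ]
R3 <- R3 - (-8)*R2:  [  0   0  -2  |  10  -4   1 ]
R3 <- (1/-2)*R3:  [    0     0     1  |    -5     2  -1/2 ]
R1 <- R1 - (-5/4)*R3:  [     1      0      0  |  -33/8   15/8   -5/8 ]
R2 <- R2 - (-2)*R3:  [     0      1      0  |  -17/2    7/2     -1 ]
Right block of [I | A^{-1}] is the inverse:
[ -33/8  15/8  -5/8 ]
[ -17/2   7/2    -1 ]
[    -5     2  -1/2 ]

inverse = [-33/8 15/8 -5/8; -17/2 7/2 -1; -5 2 -1/2]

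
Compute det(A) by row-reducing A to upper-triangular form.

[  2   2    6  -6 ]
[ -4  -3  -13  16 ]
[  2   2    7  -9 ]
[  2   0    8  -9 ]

Forward elimination:
R2 <- R2 - (-2)*R1:  [  0   1  -1   4 ]
R3 <- R3 - (1)*R1:  [  0   0   1  -3 ]
R4 <- R4 - (1)*R1:  [  0  -2   2  -3 ]
R4 <- R4 - (-2)*R2:  [ 0  0  0  5 ]
Upper-triangular form:
[ 2  2   6  -6 ]
[ 0  1  -1   4 ]
[ 0  0   1  -3 ]
[ 0  0   0   5 ]
det(A) = (-1)^0 * (2) * (1) * (1) * (5) = 10  (0 row swaps -> sign +1)

det(A) = 10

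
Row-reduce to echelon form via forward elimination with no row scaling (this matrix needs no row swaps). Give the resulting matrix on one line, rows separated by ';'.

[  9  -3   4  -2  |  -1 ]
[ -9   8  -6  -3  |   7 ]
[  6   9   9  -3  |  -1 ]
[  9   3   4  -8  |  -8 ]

REF = [9 -3 4 -2 -1; 0 5 -2 -5 6; 0 0 161/15 28/3 -203/15; 0 0 0 -48/23 -257/23]

Forward elimination:
R2 <- R2 - (-1)*R1:  [  0   5  -2  -5   6 ]
R3 <- R3 - (2/3)*R1:  [    0    11  19/3  -5/3  -1/3 ]
R4 <- R4 - (1)*R1:  [  0   6   0  -6  -7 ]
R3 <- R3 - (11/5)*R2:  [       0        0   161/15     28/3  -203/15 ]
R4 <- R4 - (6/5)*R2:  [     0      0   12/5      0  -71/5 ]
R4 <- R4 - (36/161)*R3:  [       0        0        0   -48/23  -257/23 ]
Row echelon form:
[ 9  -3       4      -2  |       -1 ]
[ 0   5      -2      -5  |        6 ]
[ 0   0  161/15    28/3  |  -203/15 ]
[ 0   0       0  -48/23  |  -257/23 ]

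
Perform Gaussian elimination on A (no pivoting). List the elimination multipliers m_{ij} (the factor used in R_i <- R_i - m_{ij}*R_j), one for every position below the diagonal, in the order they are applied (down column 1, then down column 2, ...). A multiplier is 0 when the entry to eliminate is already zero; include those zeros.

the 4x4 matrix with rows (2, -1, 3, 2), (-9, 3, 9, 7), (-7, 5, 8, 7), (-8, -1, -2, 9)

Forward elimination:
R2 <- R2 - (-9/2)*R1:  [    0  -3/2  45/2    16 ]
R3 <- R3 - (-7/2)*R1:  [    0   3/2  37/2    14 ]
R4 <- R4 - (-4)*R1:  [  0  -5  10  17 ]
R3 <- R3 - (-1)*R2:  [  0   0  41  30 ]
R4 <- R4 - (10/3)*R2:  [      0       0     -65  -109/3 ]
R4 <- R4 - (-65/41)*R3:  [        0         0         0  1381/123 ]
Multipliers (in order of application): m_{21} = -9/2, m_{31} = -7/2, m_{41} = -4, m_{32} = -1, m_{42} = 10/3, m_{43} = -65/41

multipliers: -9/2, -7/2, -4, -1, 10/3, -65/41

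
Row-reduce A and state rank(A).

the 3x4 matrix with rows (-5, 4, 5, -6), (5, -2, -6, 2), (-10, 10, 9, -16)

Row reduction:
R2 <- R2 - (-1)*R1:  [  0   2  -1  -4 ]
R3 <- R3 - (2)*R1:  [  0   2  -1  -4 ]
R3 <- R3 - (1)*R2:  [ 0  0  0  0 ]
Row echelon form:
[ -5  4   5  -6 ]
[  0  2  -1  -4 ]
[  0  0   0   0 ]
Nonzero rows / pivot columns: 2

rank(A) = 2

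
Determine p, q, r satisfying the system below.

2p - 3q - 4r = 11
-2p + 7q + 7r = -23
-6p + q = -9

(1, -3, 0)

Forward elimination on [A|b]:
R2 <- R2 - (-1)*R1:  [   0    4    3  -12 ]
R3 <- R3 - (-3)*R1:  [   0   -8  -12   24 ]
R3 <- R3 - (-2)*R2:  [  0   0  -6   0 ]
Row echelon form:
[ 2  -3  -4  |   11 ]
[ 0   4   3  |  -12 ]
[ 0   0  -6  |    0 ]
Back-substitution:
r = (0) / -6 = 0
q = (-12 - (3)*(0)) / 4 = -3
p = (11 - (-3)*(-3) - (-4)*(0)) / 2 = 1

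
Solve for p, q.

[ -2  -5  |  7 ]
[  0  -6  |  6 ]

Forward elimination on [A|b]:
Row echelon form:
[ -2  -5  |  7 ]
[  0  -6  |  6 ]
Back-substitution:
q = (6) / -6 = -1
p = (7 - (-5)*(-1)) / -2 = -1

(-1, -1)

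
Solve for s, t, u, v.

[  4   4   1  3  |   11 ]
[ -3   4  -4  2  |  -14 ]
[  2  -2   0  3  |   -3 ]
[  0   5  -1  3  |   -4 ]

Forward elimination on [A|b]:
R2 <- R2 - (-3/4)*R1:  [     0      7  -13/4   17/4  -23/4 ]
R3 <- R3 - (1/2)*R1:  [     0     -4   -1/2    3/2  -17/2 ]
R3 <- R3 - (-4/7)*R2:  [       0        0   -33/14    55/14  -165/14 ]
R4 <- R4 - (5/7)*R2:  [     0      0  37/28  -1/28   3/28 ]
R4 <- R4 - (-37/66)*R3:  [     0      0      0   13/6  -13/2 ]
Row echelon form:
[ 4  4       1      3  |       11 ]
[ 0  7   -13/4   17/4  |    -23/4 ]
[ 0  0  -33/14  55/14  |  -165/14 ]
[ 0  0       0   13/6  |    -13/2 ]
Back-substitution:
v = (-13/2) / (13/6) = -3
u = (-165/14 - (55/14)*(-3)) / (-33/14) = 0
t = (-23/4 - (-13/4)*(0) - (17/4)*(-3)) / 7 = 1
s = (11 - (4)*(1) - (1)*(0) - (3)*(-3)) / 4 = 4

(4, 1, 0, -3)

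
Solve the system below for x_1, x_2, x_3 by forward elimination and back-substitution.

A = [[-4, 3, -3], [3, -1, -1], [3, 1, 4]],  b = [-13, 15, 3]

(4, -1, -2)

Forward elimination on [A|b]:
R2 <- R2 - (-3/4)*R1:  [     0    5/4  -13/4   21/4 ]
R3 <- R3 - (-3/4)*R1:  [     0   13/4    7/4  -27/4 ]
R3 <- R3 - (13/5)*R2:  [      0       0    51/5  -102/5 ]
Row echelon form:
[ -4    3     -3  |     -13 ]
[  0  5/4  -13/4  |    21/4 ]
[  0    0   51/5  |  -102/5 ]
Back-substitution:
x_3 = (-102/5) / (51/5) = -2
x_2 = (21/4 - (-13/4)*(-2)) / (5/4) = -1
x_1 = (-13 - (3)*(-1) - (-3)*(-2)) / -4 = 4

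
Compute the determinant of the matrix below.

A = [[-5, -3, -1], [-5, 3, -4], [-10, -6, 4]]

Forward elimination:
R2 <- R2 - (1)*R1:  [  0   6  -3 ]
R3 <- R3 - (2)*R1:  [ 0  0  6 ]
Upper-triangular form:
[ -5  -3  -1 ]
[  0   6  -3 ]
[  0   0   6 ]
det(A) = (-1)^0 * (-5) * (6) * (6) = -180  (0 row swaps -> sign +1)

det(A) = -180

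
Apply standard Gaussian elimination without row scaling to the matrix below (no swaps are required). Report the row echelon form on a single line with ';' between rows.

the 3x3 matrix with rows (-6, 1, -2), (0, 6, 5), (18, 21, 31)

REF = [-6 1 -2; 0 6 5; 0 0 5]

Forward elimination:
R3 <- R3 - (-3)*R1:  [  0  24  25 ]
R3 <- R3 - (4)*R2:  [ 0  0  5 ]
Row echelon form:
[ -6  1  -2 ]
[  0  6   5 ]
[  0  0   5 ]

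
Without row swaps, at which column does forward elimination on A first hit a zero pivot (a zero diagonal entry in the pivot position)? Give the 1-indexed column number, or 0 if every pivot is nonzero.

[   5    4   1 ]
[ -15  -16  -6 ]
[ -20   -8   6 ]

Naive forward elimination:
R2 <- R2 - (-3)*R1:  [  0  -4  -3 ]
R3 <- R3 - (-4)*R1:  [  0   8  10 ]
R3 <- R3 - (-2)*R2:  [ 0  0  4 ]
All pivots nonzero; naive elimination completes without hitting a zero pivot.

first zero-pivot column = 0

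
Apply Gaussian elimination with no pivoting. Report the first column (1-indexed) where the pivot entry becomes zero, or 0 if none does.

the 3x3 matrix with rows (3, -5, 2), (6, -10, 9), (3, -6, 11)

first zero-pivot column = 2

Naive forward elimination:
R2 <- R2 - (2)*R1:  [ 0  0  5 ]
R3 <- R3 - (1)*R1:  [  0  -1   9 ]
Matrix at this point:
[ 3  -5  2 ]
[ 0   0  5 ]
[ 0  -1  9 ]
Pivot entry (2,2) is zero but row 3 has -1 in column 2 -> naive elimination stops; a row interchange (e.g. R2 <-> R3) would be required here.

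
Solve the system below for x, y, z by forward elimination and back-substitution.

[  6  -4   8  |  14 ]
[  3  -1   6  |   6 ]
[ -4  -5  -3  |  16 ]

(-1, -3, 1)

Forward elimination on [A|b]:
R2 <- R2 - (1/2)*R1:  [  0   1   2  -1 ]
R3 <- R3 - (-2/3)*R1:  [     0  -23/3    7/3   76/3 ]
R3 <- R3 - (-23/3)*R2:  [    0     0  53/3  53/3 ]
Row echelon form:
[ 6  -4     8  |    14 ]
[ 0   1     2  |    -1 ]
[ 0   0  53/3  |  53/3 ]
Back-substitution:
z = (53/3) / (53/3) = 1
y = (-1 - (2)*(1)) / 1 = -3
x = (14 - (-4)*(-3) - (8)*(1)) / 6 = -1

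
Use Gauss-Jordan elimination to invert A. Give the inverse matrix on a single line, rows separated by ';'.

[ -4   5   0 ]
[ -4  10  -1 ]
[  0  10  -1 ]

inverse = [0 -1/4 1/4; 1/5 -1/5 1/5; 2 -2 1]

Gauss-Jordan on [A | I]:
R1 <- (1/-4)*R1:  [    1  -5/4     0  |  -1/4     0     0 ]
R2 <- R2 - (-4)*R1:  [  0   5  -1  |  -1   1   0 ]
R2 <- (1/5)*R2:  [    0     1  -1/5  |  -1/5   1/5     0 ]
R1 <- R1 - (-5/4)*R2:  [    1     0  -1/4  |  -1/2   1/4     0 ]
R3 <- R3 - (10)*R2:  [  0   0   1  |   2  -2   1 ]
R1 <- R1 - (-1/4)*R3:  [    1     0     0  |     0  -1/4   1/4 ]
R2 <- R2 - (-1/5)*R3:  [    0     1     0  |   1/5  -1/5   1/5 ]
Right block of [I | A^{-1}] is the inverse:
[   0  -1/4  1/4 ]
[ 1/5  -1/5  1/5 ]
[   2    -2    1 ]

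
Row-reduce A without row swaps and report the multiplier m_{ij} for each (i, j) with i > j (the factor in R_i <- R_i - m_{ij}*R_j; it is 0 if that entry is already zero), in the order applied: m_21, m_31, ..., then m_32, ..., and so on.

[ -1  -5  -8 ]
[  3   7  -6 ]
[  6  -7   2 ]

multipliers: -3, -6, 37/8

Forward elimination:
R2 <- R2 - (-3)*R1:  [   0   -8  -30 ]
R3 <- R3 - (-6)*R1:  [   0  -37  -46 ]
R3 <- R3 - (37/8)*R2:  [     0      0  371/4 ]
Multipliers (in order of application): m_{21} = -3, m_{31} = -6, m_{32} = 37/8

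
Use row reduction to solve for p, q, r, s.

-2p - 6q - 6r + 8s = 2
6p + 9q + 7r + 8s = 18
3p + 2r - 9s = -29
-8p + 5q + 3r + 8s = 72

Forward elimination on [A|b]:
R2 <- R2 - (-3)*R1:  [   0   -9  -11   32   24 ]
R3 <- R3 - (-3/2)*R1:  [   0   -9   -7    3  -26 ]
R4 <- R4 - (4)*R1:  [   0   29   27  -24   64 ]
R3 <- R3 - (1)*R2:  [   0    0    4  -29  -50 ]
R4 <- R4 - (-29/9)*R2:  [     0      0  -76/9  712/9  424/3 ]
R4 <- R4 - (-19/9)*R3:  [     0      0      0  161/9  322/9 ]
Row echelon form:
[ -2  -6   -6      8  |      2 ]
[  0  -9  -11     32  |     24 ]
[  0   0    4    -29  |    -50 ]
[  0   0    0  161/9  |  322/9 ]
Back-substitution:
s = (322/9) / (161/9) = 2
r = (-50 - (-29)*(2)) / 4 = 2
q = (24 - (-11)*(2) - (32)*(2)) / -9 = 2
p = (2 - (-6)*(2) - (-6)*(2) - (8)*(2)) / -2 = -5

(-5, 2, 2, 2)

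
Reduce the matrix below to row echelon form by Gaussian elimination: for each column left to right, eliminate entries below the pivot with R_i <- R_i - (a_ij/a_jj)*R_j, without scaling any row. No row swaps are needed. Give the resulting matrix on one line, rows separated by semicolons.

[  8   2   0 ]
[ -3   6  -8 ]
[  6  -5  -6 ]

Forward elimination:
R2 <- R2 - (-3/8)*R1:  [    0  27/4    -8 ]
R3 <- R3 - (3/4)*R1:  [     0  -13/2     -6 ]
R3 <- R3 - (-26/27)*R2:  [       0        0  -370/27 ]
Row echelon form:
[ 8     2        0 ]
[ 0  27/4       -8 ]
[ 0     0  -370/27 ]

REF = [8 2 0; 0 27/4 -8; 0 0 -370/27]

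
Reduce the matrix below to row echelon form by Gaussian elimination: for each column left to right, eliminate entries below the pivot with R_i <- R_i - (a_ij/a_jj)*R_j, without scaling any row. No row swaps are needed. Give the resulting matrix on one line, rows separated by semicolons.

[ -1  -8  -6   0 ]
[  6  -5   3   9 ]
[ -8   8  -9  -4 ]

Forward elimination:
R2 <- R2 - (-6)*R1:  [   0  -53  -33    9 ]
R3 <- R3 - (8)*R1:  [  0  72  39  -4 ]
R3 <- R3 - (-72/53)*R2:  [       0        0  -309/53   436/53 ]
Row echelon form:
[ -1   -8       -6       0 ]
[  0  -53      -33       9 ]
[  0    0  -309/53  436/53 ]

REF = [-1 -8 -6 0; 0 -53 -33 9; 0 0 -309/53 436/53]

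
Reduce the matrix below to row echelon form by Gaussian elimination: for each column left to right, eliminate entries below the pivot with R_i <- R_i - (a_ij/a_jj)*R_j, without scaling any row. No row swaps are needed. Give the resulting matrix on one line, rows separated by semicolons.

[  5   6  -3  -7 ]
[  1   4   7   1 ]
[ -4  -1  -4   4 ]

REF = [5 6 -3 -7; 0 14/5 38/5 12/5; 0 0 -117/7 -34/7]

Forward elimination:
R2 <- R2 - (1/5)*R1:  [    0  14/5  38/5  12/5 ]
R3 <- R3 - (-4/5)*R1:  [     0   19/5  -32/5   -8/5 ]
R3 <- R3 - (19/14)*R2:  [      0       0  -117/7   -34/7 ]
Row echelon form:
[ 5     6      -3     -7 ]
[ 0  14/5    38/5   12/5 ]
[ 0     0  -117/7  -34/7 ]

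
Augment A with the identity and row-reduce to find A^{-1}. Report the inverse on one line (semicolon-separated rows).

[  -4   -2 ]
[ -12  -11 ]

inverse = [-11/20 1/10; 3/5 -1/5]

Gauss-Jordan on [A | I]:
R1 <- (1/-4)*R1:  [    1   1/2  |  -1/4     0 ]
R2 <- R2 - (-12)*R1:  [  0  -5  |  -3   1 ]
R2 <- (1/-5)*R2:  [    0     1  |   3/5  -1/5 ]
R1 <- R1 - (1/2)*R2:  [      1       0  |  -11/20    1/10 ]
Right block of [I | A^{-1}] is the inverse:
[ -11/20  1/10 ]
[    3/5  -1/5 ]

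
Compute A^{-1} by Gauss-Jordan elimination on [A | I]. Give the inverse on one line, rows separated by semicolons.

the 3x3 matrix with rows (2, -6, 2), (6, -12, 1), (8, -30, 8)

Gauss-Jordan on [A | I]:
R1 <- (1/2)*R1:  [   1   -3    1  |  1/2    0    0 ]
R2 <- R2 - (6)*R1:  [  0   6  -5  |  -3   1   0 ]
R3 <- R3 - (8)*R1:  [  0  -6   0  |  -4   0   1 ]
R2 <- (1/6)*R2:  [    0     1  -5/6  |  -1/2   1/6     0 ]
R1 <- R1 - (-3)*R2:  [    1     0  -3/2  |    -1   1/2     0 ]
R3 <- R3 - (-6)*R2:  [  0   0  -5  |  -7   1   1 ]
R3 <- (1/-5)*R3:  [    0     0     1  |   7/5  -1/5  -1/5 ]
R1 <- R1 - (-3/2)*R3:  [     1      0      0  |  11/10    1/5  -3/10 ]
R2 <- R2 - (-5/6)*R3:  [    0     1     0  |   2/3     0  -1/6 ]
Right block of [I | A^{-1}] is the inverse:
[ 11/10   1/5  -3/10 ]
[   2/3     0   -1/6 ]
[   7/5  -1/5   -1/5 ]

inverse = [11/10 1/5 -3/10; 2/3 0 -1/6; 7/5 -1/5 -1/5]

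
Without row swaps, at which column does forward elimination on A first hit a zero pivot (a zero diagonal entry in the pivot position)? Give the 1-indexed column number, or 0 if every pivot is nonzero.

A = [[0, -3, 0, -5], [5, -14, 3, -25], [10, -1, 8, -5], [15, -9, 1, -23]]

Naive forward elimination:
Pivot entry (1,1) is zero but row 2 has 5 in column 1 -> naive elimination stops; a row interchange (e.g. R1 <-> R2) would be required here.

first zero-pivot column = 1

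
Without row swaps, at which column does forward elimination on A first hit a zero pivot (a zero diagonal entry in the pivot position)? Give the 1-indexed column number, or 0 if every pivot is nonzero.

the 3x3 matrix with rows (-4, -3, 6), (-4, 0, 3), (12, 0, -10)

Naive forward elimination:
R2 <- R2 - (1)*R1:  [  0   3  -3 ]
R3 <- R3 - (-3)*R1:  [  0  -9   8 ]
R3 <- R3 - (-3)*R2:  [  0   0  -1 ]
All pivots nonzero; naive elimination completes without hitting a zero pivot.

first zero-pivot column = 0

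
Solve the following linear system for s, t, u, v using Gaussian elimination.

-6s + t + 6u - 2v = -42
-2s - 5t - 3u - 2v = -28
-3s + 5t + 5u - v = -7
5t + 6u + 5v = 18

(5, 4, -2, 2)

Forward elimination on [A|b]:
R2 <- R2 - (1/3)*R1:  [     0  -16/3     -5   -4/3    -14 ]
R3 <- R3 - (1/2)*R1:  [   0  9/2    2    0   14 ]
R3 <- R3 - (-27/32)*R2:  [      0       0  -71/32    -9/8   35/16 ]
R4 <- R4 - (-15/16)*R2:  [     0      0  21/16   15/4   39/8 ]
R4 <- R4 - (-42/71)*R3:  [      0       0       0  219/71  438/71 ]
Row echelon form:
[ -6      1       6      -2  |     -42 ]
[  0  -16/3      -5    -4/3  |     -14 ]
[  0      0  -71/32    -9/8  |   35/16 ]
[  0      0       0  219/71  |  438/71 ]
Back-substitution:
v = (438/71) / (219/71) = 2
u = (35/16 - (-9/8)*(2)) / (-71/32) = -2
t = (-14 - (-5)*(-2) - (-4/3)*(2)) / (-16/3) = 4
s = (-42 - (1)*(4) - (6)*(-2) - (-2)*(2)) / -6 = 5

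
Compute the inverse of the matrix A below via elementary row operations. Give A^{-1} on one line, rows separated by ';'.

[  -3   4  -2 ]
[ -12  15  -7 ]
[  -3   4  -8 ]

Gauss-Jordan on [A | I]:
R1 <- (1/-3)*R1:  [    1  -4/3   2/3  |  -1/3     0     0 ]
R2 <- R2 - (-12)*R1:  [  0  -1   1  |  -4   1   0 ]
R3 <- R3 - (-3)*R1:  [  0   0  -6  |  -1   0   1 ]
R2 <- (1/-1)*R2:  [  0   1  -1  |   4  -1   0 ]
R1 <- R1 - (-4/3)*R2:  [    1     0  -2/3  |     5  -4/3     0 ]
R3 <- (1/-6)*R3:  [    0     0     1  |   1/6     0  -1/6 ]
R1 <- R1 - (-2/3)*R3:  [    1     0     0  |  46/9  -4/3  -1/9 ]
R2 <- R2 - (-1)*R3:  [    0     1     0  |  25/6    -1  -1/6 ]
Right block of [I | A^{-1}] is the inverse:
[ 46/9  -4/3  -1/9 ]
[ 25/6    -1  -1/6 ]
[  1/6     0  -1/6 ]

inverse = [46/9 -4/3 -1/9; 25/6 -1 -1/6; 1/6 0 -1/6]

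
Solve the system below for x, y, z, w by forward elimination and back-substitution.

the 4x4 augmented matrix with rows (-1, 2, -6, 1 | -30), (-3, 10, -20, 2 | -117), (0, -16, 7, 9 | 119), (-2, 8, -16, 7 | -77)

(1, -4, 4, 3)

Forward elimination on [A|b]:
R2 <- R2 - (3)*R1:  [   0    4   -2   -1  -27 ]
R4 <- R4 - (2)*R1:  [   0    4   -4    5  -17 ]
R3 <- R3 - (-4)*R2:  [  0   0  -1   5  11 ]
R4 <- R4 - (1)*R2:  [  0   0  -2   6  10 ]
R4 <- R4 - (2)*R3:  [   0    0    0   -4  -12 ]
Row echelon form:
[ -1  2  -6   1  |  -30 ]
[  0  4  -2  -1  |  -27 ]
[  0  0  -1   5  |   11 ]
[  0  0   0  -4  |  -12 ]
Back-substitution:
w = (-12) / -4 = 3
z = (11 - (5)*(3)) / -1 = 4
y = (-27 - (-2)*(4) - (-1)*(3)) / 4 = -4
x = (-30 - (2)*(-4) - (-6)*(4) - (1)*(3)) / -1 = 1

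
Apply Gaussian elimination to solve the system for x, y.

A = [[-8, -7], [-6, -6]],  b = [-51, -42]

(2, 5)

Forward elimination on [A|b]:
R2 <- R2 - (3/4)*R1:  [     0   -3/4  -15/4 ]
Row echelon form:
[ -8    -7  |    -51 ]
[  0  -3/4  |  -15/4 ]
Back-substitution:
y = (-15/4) / (-3/4) = 5
x = (-51 - (-7)*(5)) / -8 = 2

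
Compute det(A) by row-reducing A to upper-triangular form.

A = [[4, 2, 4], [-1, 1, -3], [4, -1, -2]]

Forward elimination:
R2 <- R2 - (-1/4)*R1:  [   0  3/2   -2 ]
R3 <- R3 - (1)*R1:  [  0  -3  -6 ]
R3 <- R3 - (-2)*R2:  [   0    0  -10 ]
Upper-triangular form:
[ 4    2    4 ]
[ 0  3/2   -2 ]
[ 0    0  -10 ]
det(A) = (-1)^0 * (4) * (3/2) * (-10) = -60  (0 row swaps -> sign +1)

det(A) = -60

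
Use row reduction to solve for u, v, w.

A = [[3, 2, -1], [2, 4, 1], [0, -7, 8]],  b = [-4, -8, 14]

Forward elimination on [A|b]:
R2 <- R2 - (2/3)*R1:  [     0    8/3    5/3  -16/3 ]
R3 <- R3 - (-21/8)*R2:  [    0     0  99/8     0 ]
Row echelon form:
[ 3    2    -1  |     -4 ]
[ 0  8/3   5/3  |  -16/3 ]
[ 0    0  99/8  |      0 ]
Back-substitution:
w = (0) / (99/8) = 0
v = (-16/3 - (5/3)*(0)) / (8/3) = -2
u = (-4 - (2)*(-2) - (-1)*(0)) / 3 = 0

(0, -2, 0)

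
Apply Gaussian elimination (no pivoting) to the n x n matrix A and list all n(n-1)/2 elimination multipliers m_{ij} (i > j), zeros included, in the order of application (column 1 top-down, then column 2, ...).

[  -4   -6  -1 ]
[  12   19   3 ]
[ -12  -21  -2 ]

multipliers: -3, 3, -3

Forward elimination:
R2 <- R2 - (-3)*R1:  [ 0  1  0 ]
R3 <- R3 - (3)*R1:  [  0  -3   1 ]
R3 <- R3 - (-3)*R2:  [ 0  0  1 ]
Multipliers (in order of application): m_{21} = -3, m_{31} = 3, m_{32} = -3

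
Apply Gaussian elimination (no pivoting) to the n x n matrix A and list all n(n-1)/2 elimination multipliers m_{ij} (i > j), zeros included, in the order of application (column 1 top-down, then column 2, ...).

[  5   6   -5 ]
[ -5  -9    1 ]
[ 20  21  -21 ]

multipliers: -1, 4, 1

Forward elimination:
R2 <- R2 - (-1)*R1:  [  0  -3  -4 ]
R3 <- R3 - (4)*R1:  [  0  -3  -1 ]
R3 <- R3 - (1)*R2:  [ 0  0  3 ]
Multipliers (in order of application): m_{21} = -1, m_{31} = 4, m_{32} = 1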